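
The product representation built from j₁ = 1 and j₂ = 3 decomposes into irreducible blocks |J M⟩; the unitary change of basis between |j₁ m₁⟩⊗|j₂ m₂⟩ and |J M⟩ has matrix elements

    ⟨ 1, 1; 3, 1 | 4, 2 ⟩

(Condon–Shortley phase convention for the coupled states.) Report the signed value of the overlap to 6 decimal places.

triangle: 0!*2!*6!/9! = 1440/362880
(j±m)!: 2!*0!*4!*2!*6!*2! = 138240
prefactor² = (2J+1)*Δ*N² = 34560/7
  k=0: +1/(0!*0!*0!*4!*2!*2!) = 1/96
Σ = 1/96  ⇒  CG² = 34560/7*(1/96)² = 15/28
CG = +√(15/28) = +0.731925

+√(15/28) ≈ +0.731925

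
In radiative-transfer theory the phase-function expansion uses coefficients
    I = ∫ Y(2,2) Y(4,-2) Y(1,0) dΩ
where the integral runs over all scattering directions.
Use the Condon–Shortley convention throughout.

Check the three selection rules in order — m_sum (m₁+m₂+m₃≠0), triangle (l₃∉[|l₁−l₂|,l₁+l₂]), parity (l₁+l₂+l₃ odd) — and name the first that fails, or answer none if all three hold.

m₁+m₂+m₃ = 2 − 2 + 0 = 0  ✓
triangle: need |l₁−l₂| ≤ l₃ ≤ l₁+l₂ = [2,6]; l₃=1 is outside  ✗
parity: l₁+l₂+l₃ = 7 is odd

triangle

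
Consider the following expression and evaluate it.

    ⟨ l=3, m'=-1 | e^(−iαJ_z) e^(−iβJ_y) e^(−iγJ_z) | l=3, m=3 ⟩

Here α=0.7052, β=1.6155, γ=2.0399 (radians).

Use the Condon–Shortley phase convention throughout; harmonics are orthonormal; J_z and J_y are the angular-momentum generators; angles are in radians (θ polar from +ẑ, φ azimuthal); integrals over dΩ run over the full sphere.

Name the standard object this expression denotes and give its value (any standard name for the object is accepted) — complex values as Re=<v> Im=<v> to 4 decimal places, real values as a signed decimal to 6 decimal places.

Wigner D-matrix element, Re=0.3260 Im=0.3854

This is a Wigner D-matrix element — the rotation-matrix element ⟨l m'| R(α,β,γ) |l m⟩ in the angular-momentum basis.
First d^3_{-1,3}(β=1.6155), then the phase factors e^{-i(-1)α} and e^{-i(3)γ}:
With c≡cos(β/2)=0.691126 and s≡sin(β/2)=0.722734, N=[2·24·720·1]^{1/2}=185.903201
The bounds max(0,m−m')=4 and min(l+m,l−m')=4 give 1 term
  k=4: (−1)^0·185.9032/(48)·0.6911^2·0.7227^4 = +0.504748
d^3_{-1,3}(1.6155) = +0.504748
D = (+0.761482+0.648186i)·(+0.504748)·(+0.986666+0.162758i) = +0.325982+0.385365i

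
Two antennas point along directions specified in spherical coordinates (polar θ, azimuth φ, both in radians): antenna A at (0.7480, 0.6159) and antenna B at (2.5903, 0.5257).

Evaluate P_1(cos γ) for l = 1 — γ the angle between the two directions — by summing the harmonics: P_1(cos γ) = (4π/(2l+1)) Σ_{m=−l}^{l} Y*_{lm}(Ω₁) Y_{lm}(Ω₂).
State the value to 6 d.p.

-0.269629

Term-by-term m-sum for l=1 (normalisation 4π/3 = 4.188790):
  term(m=-1) = +0.042353+0.003831i   from Y*(Ω₁)=+0.191817+0.135756i, Y(Ω₂)=+0.156531-0.090812i
  term(m=+0) = -0.149076+0.000000i   from Y*(Ω₁)=+0.358170-0.000000i, Y(Ω₂)=-0.416215+0.000000i
  term(m=+1) = +0.042353-0.003831i   from Y*(Ω₁)=-0.191817+0.135756i, Y(Ω₂)=-0.156531-0.090812i
Σ over m = -0.064369+0.000000i; ×(4π/3) → -0.269629+0.000000i. Real part: -0.269629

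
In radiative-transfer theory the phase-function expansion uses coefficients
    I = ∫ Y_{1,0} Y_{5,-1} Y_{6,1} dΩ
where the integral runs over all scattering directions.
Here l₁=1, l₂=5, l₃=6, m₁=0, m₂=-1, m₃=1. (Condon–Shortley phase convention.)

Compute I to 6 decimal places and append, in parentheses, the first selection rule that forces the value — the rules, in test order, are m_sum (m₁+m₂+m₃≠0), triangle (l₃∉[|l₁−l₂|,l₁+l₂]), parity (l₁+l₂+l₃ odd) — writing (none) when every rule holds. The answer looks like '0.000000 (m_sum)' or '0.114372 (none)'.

Rules hold: Σm=0, L=12 even, 4≤6≤6.
N = 3·11·13 = 429
Δ = 0!·2!·10!/13! = 1/858
Racah Σ t=0..0: t=0:+1/14400 = 1/14400
⇒ 3j(1 5 6; 0 0 0)² = 6/143, sgn +1
Racah Σ t=0..0: t=0:+1/17280 = 1/17280
⇒ 3j(1 5 6; 0 -1 1)² = 35/858, sgn -1
4πI² = N·(3j₀)²·(3jₘ)² = 105/143
I = -1·√(0.734266/4π) = -0.24172507
No selection rule forces the value: the integral is nonzero (none).

-0.241725 (none)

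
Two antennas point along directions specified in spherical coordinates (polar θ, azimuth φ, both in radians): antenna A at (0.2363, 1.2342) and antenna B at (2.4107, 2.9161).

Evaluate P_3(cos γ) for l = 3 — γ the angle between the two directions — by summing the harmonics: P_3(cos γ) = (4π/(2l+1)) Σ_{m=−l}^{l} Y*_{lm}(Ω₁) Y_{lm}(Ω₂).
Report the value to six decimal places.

0.093765

Addition theorem: P_3(cos γ) = (4π/7) Σ_m Y*_{lm}(Ω₁) Y_{lm}(Ω₂), m = −3…3:
  term(m=-3) = (0.000217, 0.000628)   from Y*(Ω₁)=(-0.004533, -0.002848), Y(Ω₂)=(-0.096775, -0.077696)
  term(m=-2) = (0.018011, -0.004069)   from Y*(Ω₁)=(-0.042574, 0.033952), Y(Ω₂)=(-0.305179, -0.147789)
  term(m=-1) = (-0.011948, -0.107101)   from Y*(Ω₁)=(0.093106, 0.266083), Y(Ω₂)=(-0.372600, -0.085472)
  term(m=+0) = (0.039673, 0.000000)   from Y*(Ω₁)=(0.626192, -0.000000), Y(Ω₂)=(0.063355, 0.000000)
  term(m=+1) = (-0.011948, 0.107101)   from Y*(Ω₁)=(-0.093106, 0.266083), Y(Ω₂)=(0.372600, -0.085472)
  term(m=+2) = (0.018011, 0.004069)   from Y*(Ω₁)=(-0.042574, -0.033952), Y(Ω₂)=(-0.305179, 0.147789)
  term(m=+3) = (0.000217, -0.000628)   from Y*(Ω₁)=(0.004533, -0.002848), Y(Ω₂)=(0.096775, -0.077696)
Σ over m = (0.052231, -0.000000); ×(4π/7) → (0.093765, -0.000000). Real part: 0.093765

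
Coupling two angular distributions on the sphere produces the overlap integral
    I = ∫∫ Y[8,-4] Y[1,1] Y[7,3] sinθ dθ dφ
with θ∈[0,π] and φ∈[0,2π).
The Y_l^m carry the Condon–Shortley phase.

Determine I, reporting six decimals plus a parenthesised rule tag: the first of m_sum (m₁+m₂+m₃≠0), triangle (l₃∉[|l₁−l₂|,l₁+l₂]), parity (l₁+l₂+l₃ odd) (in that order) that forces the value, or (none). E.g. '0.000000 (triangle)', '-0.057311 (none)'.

0.248575 (none)

Rules hold: Σm=0, L=16 even, 7≤7≤9.
N = 17·3·15 = 765
Δ = 2!·14!·0!/17! = 1/2040
Racah Σ t=1..1: t=1:−1/25401600 = -1/25401600
⇒ 3j(8 1 7; 0 0 0)² = 8/255, sgn +1
Racah Σ t=2..2: t=2:+1/174182400 = 1/174182400
⇒ 3j(8 1 7; -4 1 3)² = 11/340, sgn +1
4πI² = N·(3j₀)²·(3jₘ)² = 66/85
I = +1·√(0.776471/4π) = 0.24857507
No selection rule forces the value: the integral is nonzero (none).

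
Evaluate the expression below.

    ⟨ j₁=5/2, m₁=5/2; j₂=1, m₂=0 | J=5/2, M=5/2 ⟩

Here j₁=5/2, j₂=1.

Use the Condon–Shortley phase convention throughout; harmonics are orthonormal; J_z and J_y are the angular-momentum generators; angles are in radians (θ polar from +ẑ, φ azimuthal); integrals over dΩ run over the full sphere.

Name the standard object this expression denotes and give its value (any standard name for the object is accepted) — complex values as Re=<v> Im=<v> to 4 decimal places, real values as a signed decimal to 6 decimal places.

This is a Clebsch–Gordan (vector-coupling) coefficient.
√[6·1!4!1!/7! · 5!0!1!1!5!0!] = √(2880/7)
  +(−1)^0/∏(0,1,0,1,4,0)! = 1/24  (running 1/24)
⟨..|..⟩ = √(2880/7)·(1/24) = +0.845154

Clebsch–Gordan coefficient, +√(5/7) ≈ +0.845154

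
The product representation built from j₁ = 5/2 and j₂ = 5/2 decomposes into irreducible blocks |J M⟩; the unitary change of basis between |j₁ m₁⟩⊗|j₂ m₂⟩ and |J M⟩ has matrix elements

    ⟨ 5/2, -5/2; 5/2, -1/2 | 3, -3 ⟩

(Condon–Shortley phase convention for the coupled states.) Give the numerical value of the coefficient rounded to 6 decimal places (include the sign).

j₁+j₂−J=2  J+j₁−j₂=3  J−j₁+j₂=3  j₁+j₂+J+1=9
(j₁±m₁, j₂±m₂, J±M) = (0,5,2,3,0,6)
P² = 1440
sum k=2..2:
  [2] +1/72 = 1/72
S = 1/72
C² = P²·S² = 5/18 ; C = +0.527046

+0.527046  (= +√(5/18))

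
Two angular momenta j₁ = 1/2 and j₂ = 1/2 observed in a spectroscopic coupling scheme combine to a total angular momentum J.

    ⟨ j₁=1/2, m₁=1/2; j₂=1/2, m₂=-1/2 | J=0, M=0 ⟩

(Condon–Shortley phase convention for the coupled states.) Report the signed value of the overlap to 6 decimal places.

j₁+j₂−J=1  J+j₁−j₂=0  J−j₁+j₂=0  j₁+j₂+J+1=2
(j₁±m₁, j₂±m₂, J±M) = (1,0,0,1,0,0)
P² = 1/2
sum k=0..0:
  [0] +1/1 = 1
S = 1
C² = P²·S² = 1/2 ; C = +0.707107

+0.707107  (= +√(1/2))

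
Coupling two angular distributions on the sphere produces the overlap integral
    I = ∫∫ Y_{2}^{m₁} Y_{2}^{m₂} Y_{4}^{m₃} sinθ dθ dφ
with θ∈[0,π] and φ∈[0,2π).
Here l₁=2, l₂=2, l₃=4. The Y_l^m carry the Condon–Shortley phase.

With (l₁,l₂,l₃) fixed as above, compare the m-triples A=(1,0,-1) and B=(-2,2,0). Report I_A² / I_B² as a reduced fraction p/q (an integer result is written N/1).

Same 2,2,4: normalisation and zero-m 3j drop out of the ratio.
A: Δ: 0! 4! 4! / 9! → 1/630; sum: t=0:+1/24 = 1/24; 3j²(2 2 4; 1 0 -1) = Δ·Π!·Σ² = 1/21  (sign -1)
B: Δ: 0! 4! 4! / 9! → 1/630; sum: t=0:+1/576 = 1/576; 3j²(2 2 4; -2 2 0) = Δ·Π!·Σ² = 1/630  (sign +1)
I_A²/I_B² = (1/21)/(1/630) = 30/1

30/1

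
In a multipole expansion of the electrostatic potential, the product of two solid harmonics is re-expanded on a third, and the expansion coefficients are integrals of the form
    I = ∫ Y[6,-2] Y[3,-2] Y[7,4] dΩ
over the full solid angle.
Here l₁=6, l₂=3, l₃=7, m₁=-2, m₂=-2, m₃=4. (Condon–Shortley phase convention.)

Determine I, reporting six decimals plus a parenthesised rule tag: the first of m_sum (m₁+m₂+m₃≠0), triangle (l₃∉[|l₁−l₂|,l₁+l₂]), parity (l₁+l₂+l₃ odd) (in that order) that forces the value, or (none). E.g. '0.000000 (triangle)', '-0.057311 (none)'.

Checks pass: Σm=0; 16 even; l₃=7∈[3,9].
(2·6+1)(2·3+1)(2·7+1) = 1365
Δ: 2! 10! 4! / 17! → 1/2042040
sum: t=0:+1/207360 t=1:−1/57600 t=2:+1/207360 = -1/129600
3j²(6 3 7; 0 0 0) = Δ·Π!·Σ² = 168/12155  (sign +1)
sum: t=0:+1/967680 t=1:−1/725760 = -1/2903040
3j²(6 3 7; -2 -2 4) = Δ·Π!·Σ² = 5/3094  (sign +1)
combine: 4πI² = 1365·168/12155·5/3094 = 1260/41327
take √, sign +1: I = 0.04925648
No selection rule forces the value: the integral is nonzero (none).

0.049256 (none)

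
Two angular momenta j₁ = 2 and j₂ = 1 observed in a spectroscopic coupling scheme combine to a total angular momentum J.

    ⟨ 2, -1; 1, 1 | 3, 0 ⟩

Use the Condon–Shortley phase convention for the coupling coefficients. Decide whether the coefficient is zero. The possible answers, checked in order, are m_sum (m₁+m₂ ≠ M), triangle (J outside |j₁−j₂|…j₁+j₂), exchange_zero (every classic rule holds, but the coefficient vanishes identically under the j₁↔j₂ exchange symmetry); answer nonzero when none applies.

nonzero

m-sum: m₁+m₂ = -1+1 = 0, M = 0  ✓
triangle: |j₁−j₂| = 1 ≤ J = 3 ≤ j₁+j₂ = 3  ✓
exchange: j₁≠j₂ or m₁≠m₂ — the exchange symmetry imposes no constraint here
value check: CG = +√(1/5) = +0.447214 ≠ 0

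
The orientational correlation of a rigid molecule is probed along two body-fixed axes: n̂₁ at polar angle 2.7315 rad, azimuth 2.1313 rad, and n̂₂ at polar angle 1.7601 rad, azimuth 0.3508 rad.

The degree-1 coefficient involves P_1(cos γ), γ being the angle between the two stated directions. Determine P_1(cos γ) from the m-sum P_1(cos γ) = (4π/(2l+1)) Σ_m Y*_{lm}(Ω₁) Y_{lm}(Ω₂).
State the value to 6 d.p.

0.091059

Term-by-term m-sum for l=1 (normalisation 4π/3 = 4.188790):
  term(m=-1) = -0.00973 + 0.04572j   from Y*(Ω₁)=-0.07323 + 0.11667j, Y(Ω₂)=0.31866 - 0.11661j
  term(m=+0) = 0.04120 + 0.00000j   from Y*(Ω₁)=-0.44809 + 0.00000j, Y(Ω₂)=-0.09194 + 0.00000j
  term(m=+1) = -0.00973 - 0.04572j   from Y*(Ω₁)=0.07323 + 0.11667j, Y(Ω₂)=-0.31866 - 0.11661j
Σ over m = 0.02174 + 0.00000j; ×(4π/3) → 0.09106 + 0.00000j. Real part: 0.091059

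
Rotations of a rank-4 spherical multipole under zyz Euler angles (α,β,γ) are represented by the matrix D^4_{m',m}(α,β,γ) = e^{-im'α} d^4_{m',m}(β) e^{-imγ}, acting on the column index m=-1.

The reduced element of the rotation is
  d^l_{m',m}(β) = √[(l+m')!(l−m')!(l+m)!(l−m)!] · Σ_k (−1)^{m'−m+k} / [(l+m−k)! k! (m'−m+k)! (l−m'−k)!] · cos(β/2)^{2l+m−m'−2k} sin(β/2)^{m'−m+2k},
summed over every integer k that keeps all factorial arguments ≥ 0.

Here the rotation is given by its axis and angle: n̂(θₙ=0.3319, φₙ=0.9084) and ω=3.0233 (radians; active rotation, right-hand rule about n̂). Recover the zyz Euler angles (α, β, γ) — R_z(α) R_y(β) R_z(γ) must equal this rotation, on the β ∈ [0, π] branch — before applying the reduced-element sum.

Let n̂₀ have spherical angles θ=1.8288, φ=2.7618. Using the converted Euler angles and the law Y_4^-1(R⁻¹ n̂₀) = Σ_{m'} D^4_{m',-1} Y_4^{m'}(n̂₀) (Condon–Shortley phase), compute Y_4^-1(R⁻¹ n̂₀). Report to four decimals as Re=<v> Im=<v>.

Axis–angle → zyz. n̂ = (sinθₙcosφₙ, sinθₙsinφₙ, cosθₙ) = (+0.200394, +0.256932, +0.945425), ω = 3.0233.
R = I cosω + sinω [n̂]ₓ + (1−cosω) n̂n̂ᵀ gives
  R = [-0.912977, -0.008961, +0.407914; +0.214192, -0.861445, +0.460472; +0.347269, +0.507771, +0.788399]
β = atan2(√(R₁₃²+R₂₃²), R₃₃) = 0.662595; α = atan2(R₂₃, R₁₃) mod 2π = 0.845848; γ = atan2(R₃₂, −R₃₁) mod 2π = 2.170641
Need the full column D^4_{m',-1} for m'=−4..4 at α=0.8458, β=0.6626, γ=2.1706.
cos(β/2)=0.945621, sin(β/2)=0.325270
d^4_{-4,-1}: single k=3 term ⇒ +0.194721;  D = +0.145211-0.129730i
d^4_{-3,-1}: k∈[2..3] ⇒ +0.600429 -0.118403 = +0.482026;  D = -0.002026-0.482021i
d^4_{-2,-1}: k∈[1..3] ⇒ +0.933041 -0.551982 +0.043540 = +0.424599;  D = -0.319007-0.280212i
d^4_{-1,-1}: k∈[0..3] ⇒ +0.639348 -1.134704 +0.268514 -0.010590 = -0.237432;  D = +0.235577-0.029626i
d^4_{0,-1}: k∈[0..3] ⇒ -0.983511 +0.698208 -0.082611 +0.001629 = -0.366286;  D = +0.206773-0.302341i
d^4_{1,-1}: k∈[0..3] ⇒ +0.756470 -0.268514 +0.015885 -0.000125 = +0.503715;  D = +0.122670+0.488550i
d^4_{2,-1}: k∈[0..2] ⇒ -0.367988 +0.065310 -0.001545 = -0.304223;  D = -0.269993-0.140199i
d^4_{3,-1}: k∈[0..1] ⇒ +0.118403 -0.008406 = +0.109998;  D = +0.102677-0.039459i
d^4_{4,-1}: single k=0 term ⇒ -0.023039;  D = -0.008074+0.021578i
Y_4^{m'}(θ=1.8288,φ=2.7618) and Σ D·Y over m':
  (+0.1452-0.1297i)·(+0.0200+0.3863i)  (-0.0020-0.4820i)·(+0.1207+0.2622i)  (-0.3190-0.2802i)·(-0.1234-0.1172i)  (+0.2356-0.0296i)·(-0.2758-0.1101i)  (+0.2068-0.3023i)·(+0.1264+0.0000i)  (+0.1227+0.4886i)·(+0.2758-0.1101i)  (-0.2700-0.1402i)·(-0.1234+0.1172i)  (+0.1027-0.0395i)·(-0.1207+0.2622i)  (-0.0081+0.0216i)·(+0.0200-0.3863i)
Y_4^-1(R⁻¹ n̂) = +0.287115+0.152899i

Re=0.2871 Im=0.1529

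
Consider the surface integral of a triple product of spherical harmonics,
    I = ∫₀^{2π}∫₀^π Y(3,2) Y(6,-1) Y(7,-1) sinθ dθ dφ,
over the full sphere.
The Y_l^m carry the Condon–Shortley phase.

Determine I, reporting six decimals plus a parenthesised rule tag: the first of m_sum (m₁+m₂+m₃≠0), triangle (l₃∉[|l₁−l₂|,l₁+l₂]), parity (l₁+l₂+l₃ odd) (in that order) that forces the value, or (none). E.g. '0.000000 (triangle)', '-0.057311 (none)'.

m-sum 0 ✓  L=16 even ✓  3≤7≤9 ✓
Π(2lᵢ+1) = 7×13×15 = 1365
triangle coeff Δ(3,6,7) = 1/2042040
Σ_t [0,2]: t=0:+1/207360 t=1:−1/57600 t=2:+1/207360 = -1/129600
(3j)²=168/12155 [(3 6 7; 0 0 0)], sign=+1
Σ_t [0,1]: t=0:+1/172800 t=1:−1/414720 = 7/2073600
(3j)²=343/29172 [(3 6 7; 2 -1 -1)], sign=+1
⇒ 4πI² = 100842/454597
I = (+1)√(100842/454597/(4π)) = 0.13286253
No selection rule forces the value: the integral is nonzero (none).

0.132863 (none)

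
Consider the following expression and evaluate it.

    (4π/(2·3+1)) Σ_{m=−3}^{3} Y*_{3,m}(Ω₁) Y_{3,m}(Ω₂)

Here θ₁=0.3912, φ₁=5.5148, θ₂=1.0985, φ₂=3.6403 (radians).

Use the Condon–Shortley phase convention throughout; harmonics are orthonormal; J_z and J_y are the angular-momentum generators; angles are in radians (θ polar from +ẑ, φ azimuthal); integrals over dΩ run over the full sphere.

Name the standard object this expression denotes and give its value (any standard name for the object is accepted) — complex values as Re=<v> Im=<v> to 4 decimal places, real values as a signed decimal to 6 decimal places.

Legendre polynomial (addition theorem), -0.397358

This sum is the spherical-harmonic addition theorem: it equals the Legendre polynomial P_l(cos γ) of the angle γ between the two directions.
Term-by-term m-sum for l=3 (normalisation 4π/7 = 1.795196):
  m=-3: (-0.01550 - 0.01717j) × (-0.02198 + 0.29383j) = 0.00539 - 0.00418j  (running Σ = 0.00539 - 0.00418j)
  m=-2: (0.00467 - 0.13728j) × (0.20002 - 0.30974j) = -0.04159 - 0.02891j  (running Σ = -0.03620 - 0.03308j)
  m=-1: (0.29001 - 0.28031j) × (-0.00880 + 0.00479j) = -0.00121 + 0.00386j  (running Σ = -0.03741 - 0.02923j)
  m=0: (0.43918 + 0.00000j) × (-0.33363 + 0.00000j) = -0.14652 + 0.00000j  (running Σ = -0.18393 - 0.02923j)
  m=1: (-0.29001 - 0.28031j) × (0.00880 + 0.00479j) = -0.00121 - 0.00386j  (running Σ = -0.18514 - 0.03308j)
  m=2: (0.00467 + 0.13728j) × (0.20002 + 0.30974j) = -0.04159 + 0.02891j  (running Σ = -0.22673 - 0.00418j)
  m=3: (0.01550 - 0.01717j) × (0.02198 + 0.29383j) = 0.00539 + 0.00418j  (running Σ = -0.22135 + 0.00000j)
Σ over m = -0.22135 + 0.00000j; ×(4π/7) → -0.39736 + 0.00000j. Real part: -0.397358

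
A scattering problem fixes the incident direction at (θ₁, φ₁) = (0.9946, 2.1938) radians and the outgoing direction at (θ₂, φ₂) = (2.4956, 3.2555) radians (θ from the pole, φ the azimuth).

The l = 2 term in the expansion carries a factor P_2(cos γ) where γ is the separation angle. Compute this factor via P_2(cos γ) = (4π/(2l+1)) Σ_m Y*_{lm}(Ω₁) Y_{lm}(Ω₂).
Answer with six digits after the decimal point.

Expand P_2 via completeness: Σ_{m} conj(Y_{2,m}) at Ω₁ times Y_{2,m} at Ω₂ —
  m=-2: (-0.08667 - 0.25741j) × (0.13637 - 0.03162j) = -0.01996 - 0.03236j  (running Σ = -0.01996 - 0.03236j)
  m=-1: (-0.20594 + 0.28664j) × (0.36895 - 0.04221j) = -0.06388 + 0.11445j  (running Σ = -0.08384 + 0.08209j)
  m=0: (-0.03452 + 0.00000j) × (0.28790 + 0.00000j) = -0.00994 + 0.00000j  (running Σ = -0.09378 + 0.08209j)
  m=1: (0.20594 + 0.28664j) × (-0.36895 - 0.04221j) = -0.06388 - 0.11445j  (running Σ = -0.15766 - 0.03236j)
  m=2: (-0.08667 + 0.25741j) × (0.13637 + 0.03162j) = -0.01996 + 0.03236j  (running Σ = -0.17762 + 0.00000j)
Accumulated sum -0.17762 + 0.00000j; after 4π/(2l+1) scaling, -0.44640 + 0.00000j ⇒ P_2 = -0.446405

-0.446405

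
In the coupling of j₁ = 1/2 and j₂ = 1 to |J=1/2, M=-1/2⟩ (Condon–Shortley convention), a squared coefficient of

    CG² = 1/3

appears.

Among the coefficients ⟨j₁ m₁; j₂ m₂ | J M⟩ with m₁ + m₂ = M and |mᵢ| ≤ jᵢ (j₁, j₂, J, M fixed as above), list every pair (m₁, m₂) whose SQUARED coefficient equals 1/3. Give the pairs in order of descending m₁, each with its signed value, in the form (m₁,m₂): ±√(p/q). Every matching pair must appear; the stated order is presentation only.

Admissible pairs with m₁+m₂ = M = -1/2: (-1/2,0), (1/2,-1)
  (m₁,m₂)=(1/2,-1): CG² = 2/3, CG = +√(2/3)
  (m₁,m₂)=(-1/2,0): CG² = 1/3, CG = −√(1/3)   ← matches the target
Pairs with CG² = 1/3: (-1/2,0): −√(1/3)

(-1/2,0): −√(1/3)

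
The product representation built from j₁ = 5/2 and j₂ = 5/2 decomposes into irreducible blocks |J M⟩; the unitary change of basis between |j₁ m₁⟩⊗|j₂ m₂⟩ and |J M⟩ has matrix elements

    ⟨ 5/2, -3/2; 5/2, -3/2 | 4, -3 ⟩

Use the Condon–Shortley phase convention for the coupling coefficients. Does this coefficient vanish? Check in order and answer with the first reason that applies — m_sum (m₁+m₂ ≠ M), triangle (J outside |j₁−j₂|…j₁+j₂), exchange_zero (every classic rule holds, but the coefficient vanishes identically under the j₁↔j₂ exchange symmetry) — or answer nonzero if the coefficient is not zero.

m-sum: m₁+m₂ = -3/2+(-3/2) = -3, M = -3  ✓
triangle: |j₁−j₂| = 0 ≤ J = 4 ≤ j₁+j₂ = 5  ✓
exchange: j₁=j₂ and m₁=m₂, and (−1)^(j₁+j₂−J) = (−1)^1 = −1 forces ⟨j₁m₁;j₂m₂|JM⟩ = −⟨j₂m₂;j₁m₁|JM⟩ = −⟨j₁m₁;j₂m₂|JM⟩ ⇒ the coefficient vanishes identically
Racah sum check: Σ_k collapses to 0 ⇒ CG = 0

exchange_zero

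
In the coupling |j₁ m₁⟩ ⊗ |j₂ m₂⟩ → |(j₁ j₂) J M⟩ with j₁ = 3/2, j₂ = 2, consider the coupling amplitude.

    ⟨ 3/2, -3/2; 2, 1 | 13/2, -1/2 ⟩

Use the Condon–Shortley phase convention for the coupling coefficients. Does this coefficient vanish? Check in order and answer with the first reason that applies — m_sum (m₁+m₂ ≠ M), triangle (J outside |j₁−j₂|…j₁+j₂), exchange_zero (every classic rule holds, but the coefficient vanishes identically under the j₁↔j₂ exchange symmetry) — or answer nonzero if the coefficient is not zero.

triangle

m-sum: m₁+m₂ = -3/2+1 = -1/2, M = -1/2  ✓
triangle: need |j₁−j₂| ≤ J ≤ j₁+j₂, i.e. J ∈ [1/2, 7/2]; J = 13/2 is outside ✗ ⇒ coefficient is 0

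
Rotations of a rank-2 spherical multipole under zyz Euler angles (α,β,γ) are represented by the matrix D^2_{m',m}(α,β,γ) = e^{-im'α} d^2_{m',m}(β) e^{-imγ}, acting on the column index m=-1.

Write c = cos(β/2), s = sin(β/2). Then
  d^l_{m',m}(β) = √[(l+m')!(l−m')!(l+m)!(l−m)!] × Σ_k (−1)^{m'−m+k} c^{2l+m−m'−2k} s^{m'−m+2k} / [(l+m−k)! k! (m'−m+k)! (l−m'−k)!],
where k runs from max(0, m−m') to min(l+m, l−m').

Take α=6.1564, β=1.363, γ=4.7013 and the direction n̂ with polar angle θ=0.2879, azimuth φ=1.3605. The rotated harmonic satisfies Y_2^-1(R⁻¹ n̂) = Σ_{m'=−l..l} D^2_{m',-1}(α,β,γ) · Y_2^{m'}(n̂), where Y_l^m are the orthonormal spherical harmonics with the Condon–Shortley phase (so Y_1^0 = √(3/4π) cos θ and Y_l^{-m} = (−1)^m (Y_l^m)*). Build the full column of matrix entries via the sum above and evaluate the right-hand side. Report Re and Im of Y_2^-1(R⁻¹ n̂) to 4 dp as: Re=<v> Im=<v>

Re=-0.0465 Im=0.1599

Need the full column D^2_{m',-1} for m'=−2..2 at α=6.1564, β=1.3630, γ=4.7013.
cos(β/2)=0.776629, sin(β/2)=0.629959
d^2_{-2,-1}: single k=1 term ⇒ +0.590177;  D = -0.154379-0.569628i
d^2_{-1,-1}: k∈[0..1] ⇒ +0.363792 -0.718079 = -0.354287;  D = +0.048692+0.350924i
d^2_{0,-1}: k∈[0..1] ⇒ -0.722816 +0.475582 = -0.247234;  D = +0.002742+0.247219i
d^2_{1,-1}: k∈[0..1] ⇒ +0.718079 -0.157488 = +0.560591;  D = +0.064714-0.556843i
d^2_{2,-1}: single k=0 term ⇒ -0.388311;  D = -0.093238+0.376951i
Y_2^{m'}(θ=0.2879,φ=1.3605) and Σ D·Y over m':
  (-0.1544-0.5696i)·(-0.0284-0.0127i)  (+0.0487+0.3509i)·(+0.0439-0.2057i)  (+0.0027+0.2472i)·(+0.5545+0.0000i)  (+0.0647-0.5568i)·(-0.0439-0.2057i)  (-0.0932+0.3770i)·(-0.0284+0.0127i)
Y_2^-1(R⁻¹ n̂) = -0.046536+0.159868i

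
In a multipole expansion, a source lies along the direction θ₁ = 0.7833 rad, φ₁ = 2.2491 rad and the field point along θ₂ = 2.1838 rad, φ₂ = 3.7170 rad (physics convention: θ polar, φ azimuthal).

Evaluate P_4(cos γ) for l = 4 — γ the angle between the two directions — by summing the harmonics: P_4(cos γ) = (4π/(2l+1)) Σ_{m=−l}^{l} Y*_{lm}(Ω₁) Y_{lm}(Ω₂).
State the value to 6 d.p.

-0.015704

Summing Y*_{l m}(θ₁,φ₁)·Y_{l m}(θ₂,φ₂) over m ∈ [−4, 4]; prefactor 4π/(2·4+1) = 1.396263:
  m=-4: (-0.099794, 0.045572) × (-0.132203, -0.147479) = (0.019914, 0.008693)  (running Σ = (0.019914, 0.008693))
  m=-3: (0.278640, 0.139483) × (-0.060998, -0.389293) = (0.037303, -0.116981)  (running Σ = (0.057217, -0.108288))
  m=-2: (-0.089028, -0.409275) × (0.120179, -0.269126) = (-0.120846, -0.025226)  (running Σ = (-0.063629, -0.133514))
  m=-1: (-0.076392, 0.094795) × (-0.127565, 0.082742) = (0.001901, -0.018413)  (running Σ = (-0.061727, -0.151928))
  m=0: (-0.342677, -0.000000) × (-0.327446, 0.000000) = (0.112208, 0.000000)  (running Σ = (0.050481, -0.151928))
  m=1: (0.076392, 0.094795) × (0.127565, 0.082742) = (0.001901, 0.018413)  (running Σ = (0.052382, -0.133514))
  m=2: (-0.089028, 0.409275) × (0.120179, 0.269126) = (-0.120846, 0.025226)  (running Σ = (-0.068464, -0.108288))
  m=3: (-0.278640, 0.139483) × (0.060998, -0.389293) = (0.037303, 0.116981)  (running Σ = (-0.031161, 0.008693))
  m=4: (-0.099794, -0.045572) × (-0.132203, 0.147479) = (0.019914, -0.008693)  (running Σ = (-0.011247, 0.000000))
Σ over m = (-0.011247, 0.000000); ×(4π/9) → (-0.015704, 0.000000). Real part: -0.015704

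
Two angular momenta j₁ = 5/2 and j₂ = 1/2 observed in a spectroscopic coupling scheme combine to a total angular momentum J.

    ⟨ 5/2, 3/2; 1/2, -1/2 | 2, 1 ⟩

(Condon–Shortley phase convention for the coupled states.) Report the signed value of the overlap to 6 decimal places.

j₁+j₂−J=1  J+j₁−j₂=4  J−j₁+j₂=0  j₁+j₂+J+1=6
(j₁±m₁, j₂±m₂, J±M) = (4,1,0,1,3,1)
P² = 24
sum k=0..0:
  [0] +1/6 = 1/6
S = 1/6
C² = P²·S² = 2/3 ; C = +0.816497

+√(2/3) ≈ +0.816497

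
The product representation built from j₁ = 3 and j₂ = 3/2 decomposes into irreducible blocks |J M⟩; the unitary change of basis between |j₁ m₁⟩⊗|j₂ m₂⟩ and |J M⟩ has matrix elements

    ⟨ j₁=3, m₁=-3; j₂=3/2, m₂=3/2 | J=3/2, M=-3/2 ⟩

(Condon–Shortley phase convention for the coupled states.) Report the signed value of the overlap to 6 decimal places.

−√(4/7) ≈ -0.755929

√[4·3!3!0!/7! · 0!6!3!0!0!3!] = √(5184/7)
  +(−1)^3/∏(3,0,3,0,0,0)! = -1/36  (running -1/36)
⟨..|..⟩ = √(5184/7)·(-1/36) = -0.755929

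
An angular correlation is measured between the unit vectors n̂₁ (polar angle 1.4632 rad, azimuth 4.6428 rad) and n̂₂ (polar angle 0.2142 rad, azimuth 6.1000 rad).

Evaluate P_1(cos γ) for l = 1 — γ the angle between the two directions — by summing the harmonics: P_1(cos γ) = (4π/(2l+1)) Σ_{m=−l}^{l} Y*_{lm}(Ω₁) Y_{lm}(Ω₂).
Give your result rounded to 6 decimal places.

0.128890

Summing Y*_{l m}(θ₁,φ₁)·Y_{l m}(θ₂,φ₂) over m ∈ [−1, 1]; prefactor 4π/(2·1+1) = 4.188790:
  m=-1: Y*=-0.023884-0.342665i  Y=+0.072211+0.013378i  product +0.002859-0.025064i
  m=+0: Y*=+0.052470-0.000000i  Y=+0.477436+0.000000i  product +0.025051+0.000000i
  m=+1: Y*=+0.023884-0.342665i  Y=-0.072211+0.013378i  product +0.002859+0.025064i
Total Σ_m = +0.030770+0.000000i. Multiply by 4.188790: +0.128890+0.000000i. P_1(cos γ) = 0.128890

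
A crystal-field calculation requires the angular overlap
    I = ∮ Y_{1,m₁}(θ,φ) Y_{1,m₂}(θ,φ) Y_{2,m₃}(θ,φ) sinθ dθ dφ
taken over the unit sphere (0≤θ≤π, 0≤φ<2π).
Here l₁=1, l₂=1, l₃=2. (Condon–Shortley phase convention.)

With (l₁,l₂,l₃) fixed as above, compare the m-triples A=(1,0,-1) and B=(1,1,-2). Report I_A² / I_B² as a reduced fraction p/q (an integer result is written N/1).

Same 1,1,2: normalisation and zero-m 3j drop out of the ratio.
A: Δ: 0! 2! 2! / 5! → 1/30; sum: t=0:+1/2 = 1/2; 3j²(1 1 2; 1 0 -1) = Δ·Π!·Σ² = 1/10  (sign -1)
B: Δ: 0! 2! 2! / 5! → 1/30; sum: t=0:+1/4 = 1/4; 3j²(1 1 2; 1 1 -2) = Δ·Π!·Σ² = 1/5  (sign +1)
I_A²/I_B² = (1/10)/(1/5) = 1/2

1/2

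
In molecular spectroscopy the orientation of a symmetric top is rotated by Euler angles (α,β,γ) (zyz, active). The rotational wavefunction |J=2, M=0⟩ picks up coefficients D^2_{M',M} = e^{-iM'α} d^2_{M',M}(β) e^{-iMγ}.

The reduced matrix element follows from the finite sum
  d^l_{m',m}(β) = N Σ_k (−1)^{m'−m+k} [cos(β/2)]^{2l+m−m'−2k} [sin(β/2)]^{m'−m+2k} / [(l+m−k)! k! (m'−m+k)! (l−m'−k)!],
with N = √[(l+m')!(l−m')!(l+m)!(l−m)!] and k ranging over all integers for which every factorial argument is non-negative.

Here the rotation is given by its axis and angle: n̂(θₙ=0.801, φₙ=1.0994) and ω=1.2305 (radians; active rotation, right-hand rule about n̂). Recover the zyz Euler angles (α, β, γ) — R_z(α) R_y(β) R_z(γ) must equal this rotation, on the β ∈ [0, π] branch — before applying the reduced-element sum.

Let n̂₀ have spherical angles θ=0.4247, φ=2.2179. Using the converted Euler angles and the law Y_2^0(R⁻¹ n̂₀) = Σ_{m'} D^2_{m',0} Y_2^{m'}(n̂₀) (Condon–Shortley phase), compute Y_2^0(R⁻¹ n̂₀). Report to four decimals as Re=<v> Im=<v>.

Re=-0.1585 Im=0.0000

Axis–angle → zyz. n̂ = (sinθₙcosφₙ, sinθₙsinφₙ, cosθₙ) = (+0.326090, +0.639738, +0.695989), ω = 1.2305.
R = I cosω + sinω [n̂]ₓ + (1−cosω) n̂n̂ᵀ gives
  R = [+0.404610, -0.517094, +0.754258; +0.795062, +0.606432, -0.010749; -0.451848, +0.604031, +0.656490]
β = atan2(√(R₁₃²+R₂₃²), R₃₃) = 0.854640; α = atan2(R₂₃, R₁₃) mod 2π = 6.268935; γ = atan2(R₃₂, −R₃₁) mod 2π = 0.928542
Need the full column D^2_{m',0} for m'=−2..2 at α=6.2689, β=0.8546, γ=0.9285.
cos(β/2)=0.910080, sin(β/2)=0.414433
d^2_{-2,0}: single k=2 term ⇒ +0.348452;  D = +0.348311-0.009930i
d^2_{-1,0}: k∈[1..2] ⇒ +0.765189 -0.158679 = +0.606510;  D = +0.606448-0.008643i
d^2_{0,0}: k∈[0..2] ⇒ +0.685990 -0.569020 +0.029500 = +0.146470;  D = +0.146470+0.000000i
d^2_{1,0}: k∈[0..1] ⇒ -0.765189 +0.158679 = -0.606510;  D = -0.606448-0.008643i
d^2_{2,0}: single k=0 term ⇒ +0.348452;  D = +0.348311+0.009930i
Y_2^{m'}(θ=0.4247,φ=2.2179) and Σ D·Y over m':
  (+0.3483-0.0099i)·(-0.0179+0.0631i)  (+0.6064-0.0086i)·(-0.1749-0.2314i)  (+0.1465+0.0000i)·(+0.4701+0.0000i)  (-0.6064-0.0086i)·(+0.1749-0.2314i)  (+0.3483+0.0099i)·(-0.0179-0.0631i)
Y_2^0(R⁻¹ n̂) = -0.158453+0.000000i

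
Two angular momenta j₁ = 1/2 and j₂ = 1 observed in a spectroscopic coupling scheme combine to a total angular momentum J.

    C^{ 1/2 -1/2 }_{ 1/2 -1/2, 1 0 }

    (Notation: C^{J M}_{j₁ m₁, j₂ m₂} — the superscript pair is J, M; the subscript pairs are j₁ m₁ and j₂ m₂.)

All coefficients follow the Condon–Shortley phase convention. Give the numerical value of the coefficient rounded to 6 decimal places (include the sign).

−√(1/3) = -0.577350

triangle: 1!·0!·1!/3! = 1/6
(j±m)!: 0!·1!·1!·1!·0!·1! = 1
prefactor² = (2J+1)·Δ·N² = 1/3
  k=1: −1/(1!·0!·0!·0!·0!·1!) = -1
Σ = -1  ⇒  CG² = 1/3·(-1)² = 1/3
CG = −√(1/3) = -0.577350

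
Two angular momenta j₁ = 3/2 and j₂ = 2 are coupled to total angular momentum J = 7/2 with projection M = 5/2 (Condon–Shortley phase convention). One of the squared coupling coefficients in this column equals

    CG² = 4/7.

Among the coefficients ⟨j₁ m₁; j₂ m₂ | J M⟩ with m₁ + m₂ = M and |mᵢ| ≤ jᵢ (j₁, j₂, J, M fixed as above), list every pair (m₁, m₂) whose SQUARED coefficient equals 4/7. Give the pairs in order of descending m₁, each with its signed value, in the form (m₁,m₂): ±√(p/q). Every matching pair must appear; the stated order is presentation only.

Admissible pairs with m₁+m₂ = M = 5/2: (1/2,2), (3/2,1)
  (m₁,m₂)=(3/2,1): CG² = 4/7, CG = +√(4/7)   ← matches the target
  (m₁,m₂)=(1/2,2): CG² = 3/7, CG = +√(3/7)
Pairs with CG² = 4/7: (3/2,1): +√(4/7)

(3/2,1): +√(4/7)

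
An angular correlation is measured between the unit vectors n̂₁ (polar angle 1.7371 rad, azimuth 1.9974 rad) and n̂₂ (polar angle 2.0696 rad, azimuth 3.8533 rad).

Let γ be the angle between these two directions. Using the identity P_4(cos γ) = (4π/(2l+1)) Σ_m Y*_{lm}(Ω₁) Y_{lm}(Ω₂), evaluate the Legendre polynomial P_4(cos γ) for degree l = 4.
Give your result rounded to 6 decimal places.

0.276854

Expand P_4 via completeness: Σ_{m} conj(Y_{4,m}) at Ω₁ times Y_{4,m} at Ω₂ —
  m=-4: (-0.056598+0.414768i) × (-0.251817-0.076453i) = +0.045963-0.100118i  (running Σ = +0.045963-0.100118i)
  m=-3: (-0.190386+0.057018i) × (-0.216871-0.342613i) = +0.060825+0.052863i  (running Σ = +0.106787-0.047255i)
  m=-2: (+0.172906+0.198102i) × (+0.022802-0.153589i) = +0.034369-0.022039i  (running Σ = +0.141156-0.069294i)
  m=-1: (-0.089743+0.197448i) × (-0.210406+0.181475i) = -0.016949-0.057830i  (running Σ = +0.124207-0.127125i)
  m=0: (+0.233172-0.000000i) × (-0.214995+0.000000i) = -0.050131+0.000000i  (running Σ = +0.074076-0.127125i)
  m=1: (+0.089743+0.197448i) × (+0.210406+0.181475i) = -0.016949+0.057830i  (running Σ = +0.057126-0.069294i)
  m=2: (+0.172906-0.198102i) × (+0.022802+0.153589i) = +0.034369+0.022039i  (running Σ = +0.091495-0.047255i)
  m=3: (+0.190386+0.057018i) × (+0.216871-0.342613i) = +0.060825-0.052863i  (running Σ = +0.152320-0.100118i)
  m=4: (-0.056598-0.414768i) × (-0.251817+0.076453i) = +0.045963+0.100118i  (running Σ = +0.198282+0.000000i)
Σ over m = +0.198282+0.000000i; ×(4π/9) → +0.276854+0.000000i. Real part: 0.276854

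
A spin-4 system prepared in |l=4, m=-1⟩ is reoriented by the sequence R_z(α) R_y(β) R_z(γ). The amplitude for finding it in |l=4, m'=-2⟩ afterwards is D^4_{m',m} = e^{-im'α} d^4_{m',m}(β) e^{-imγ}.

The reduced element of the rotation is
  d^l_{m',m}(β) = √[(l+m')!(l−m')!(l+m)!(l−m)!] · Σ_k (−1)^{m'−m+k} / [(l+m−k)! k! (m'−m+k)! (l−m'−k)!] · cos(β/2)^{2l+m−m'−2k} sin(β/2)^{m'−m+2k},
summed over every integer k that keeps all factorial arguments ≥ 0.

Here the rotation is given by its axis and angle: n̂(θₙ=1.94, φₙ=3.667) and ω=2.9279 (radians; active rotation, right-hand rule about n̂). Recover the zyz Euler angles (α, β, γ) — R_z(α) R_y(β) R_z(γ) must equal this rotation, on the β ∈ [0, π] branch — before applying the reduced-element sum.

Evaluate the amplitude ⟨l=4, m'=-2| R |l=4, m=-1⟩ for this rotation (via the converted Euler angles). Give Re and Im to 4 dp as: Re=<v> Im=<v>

Re=-0.0690 Im=-0.3821

Axis–angle → zyz. n̂ = (sinθₙcosφₙ, sinθₙsinφₙ, cosθₙ) = (-0.806824, -0.467767, -0.360873), ω = 2.9279.
R = I cosω + sinω [n̂]ₓ + (1−cosω) n̂n̂ᵀ gives
  R = [+0.309868, +0.822758, +0.476499; +0.669697, -0.544619, +0.504873; +0.674898, +0.162667, -0.719758]
β = atan2(√(R₁₃²+R₂₃²), R₃₃) = 2.374250; α = atan2(R₂₃, R₁₃) mod 2π = 0.814302; γ = atan2(R₃₂, −R₃₁) mod 2π = 2.905080
First d^4_{-2,-1}(β=2.3743), then the phase factors e^{-i(-2)α} and e^{-i(-1)γ}:
With c≡cos(β/2)=0.374327 and s≡sin(β/2)=0.927297, N=[2·720·6·120]^{1/2}=1018.233765
k∈{1,2,3} keeps every argument non-negative
  k=1: (−1)^0·1018.2338/(240)·0.3743^7·0.9273^1 = +0.004051
  k=2: (−1)^1·1018.2338/(48)·0.3743^5·0.9273^3 = -0.124314
  k=3: (−1)^2·1018.2338/(72)·0.3743^3·0.9273^5 = +0.508584
d^4_{-2,-1}(2.3743) = +0.004051 -0.124314 +0.508584 = +0.388322
D = (-0.057775+0.998330i)·(+0.388322)·(-0.972161+0.234314i) = -0.069026-0.382138i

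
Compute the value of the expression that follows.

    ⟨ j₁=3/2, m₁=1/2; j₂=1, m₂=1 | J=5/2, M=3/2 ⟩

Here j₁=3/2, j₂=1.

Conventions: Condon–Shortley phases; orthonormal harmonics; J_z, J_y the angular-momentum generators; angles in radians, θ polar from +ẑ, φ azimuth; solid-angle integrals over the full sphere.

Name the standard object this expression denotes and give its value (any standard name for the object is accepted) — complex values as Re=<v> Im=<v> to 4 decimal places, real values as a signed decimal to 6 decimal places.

This is a Clebsch–Gordan (vector-coupling) coefficient.
j₁+j₂−J=0  J+j₁−j₂=3  J−j₁+j₂=2  j₁+j₂+J+1=6
(j₁±m₁, j₂±m₂, J±M) = (2,1,2,0,4,1)
P² = 48/5
sum k=0..0:
  [0] +1/4 = 1/4
S = 1/4
C² = P²·S² = 3/5 ; C = +0.774597

Clebsch–Gordan coefficient, +√(3/5) ≈ +0.774597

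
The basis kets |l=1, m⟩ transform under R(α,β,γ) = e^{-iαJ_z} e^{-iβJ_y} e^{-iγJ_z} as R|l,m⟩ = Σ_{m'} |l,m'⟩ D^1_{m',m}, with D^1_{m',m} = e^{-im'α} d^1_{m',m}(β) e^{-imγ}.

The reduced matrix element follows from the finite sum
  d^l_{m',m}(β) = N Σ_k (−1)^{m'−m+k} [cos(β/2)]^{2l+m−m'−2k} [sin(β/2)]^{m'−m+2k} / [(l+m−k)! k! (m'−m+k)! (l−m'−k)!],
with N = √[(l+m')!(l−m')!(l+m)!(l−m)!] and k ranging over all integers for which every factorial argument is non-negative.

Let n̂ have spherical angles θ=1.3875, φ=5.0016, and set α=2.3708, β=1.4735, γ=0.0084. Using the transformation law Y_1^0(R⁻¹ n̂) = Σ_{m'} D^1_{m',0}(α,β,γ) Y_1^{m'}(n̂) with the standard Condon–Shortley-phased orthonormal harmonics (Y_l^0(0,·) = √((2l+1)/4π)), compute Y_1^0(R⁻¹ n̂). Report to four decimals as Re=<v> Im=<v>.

Need the full column D^1_{m',0} for m'=−1..1 at α=2.3708, β=1.4735, γ=0.0084.
cos(β/2)=0.740656, sin(β/2)=0.671884
d^1_{-1,0}: single k=1 term ⇒ +0.703762;  D = -0.504850+0.490314i
d^1_{0,0}: k∈[0..1] ⇒ +0.548571 -0.451429 = +0.097143;  D = +0.097143+0.000000i
d^1_{1,0}: single k=0 term ⇒ -0.703762;  D = +0.504850+0.490314i
Y_1^{m'}(θ=1.3875,φ=5.0016) and Σ D·Y over m':
  (-0.5049+0.4903i)·(+0.0969+0.3256i)  (+0.0971+0.0000i)·(+0.0891+0.0000i)  (+0.5049+0.4903i)·(-0.0969+0.3256i)
Y_1^0(R⁻¹ n̂) = -0.408462+0.000000i

Re=-0.4085 Im=0.0000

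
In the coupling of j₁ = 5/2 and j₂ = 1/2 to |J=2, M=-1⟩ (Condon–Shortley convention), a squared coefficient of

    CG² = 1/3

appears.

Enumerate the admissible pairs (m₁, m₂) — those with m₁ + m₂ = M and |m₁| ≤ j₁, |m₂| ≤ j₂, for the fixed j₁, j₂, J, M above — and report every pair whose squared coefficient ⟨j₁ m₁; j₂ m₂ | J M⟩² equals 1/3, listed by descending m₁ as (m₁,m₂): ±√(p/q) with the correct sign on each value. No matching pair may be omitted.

Admissible pairs with m₁+m₂ = M = -1: (-3/2,1/2), (-1/2,-1/2)
  (m₁,m₂)=(-1/2,-1/2): CG² = 1/3, CG = +√(1/3)   ← matches the target
  (m₁,m₂)=(-3/2,1/2): CG² = 2/3, CG = −√(2/3)
Pairs with CG² = 1/3: (-1/2,-1/2): +√(1/3)

(-1/2,-1/2): +√(1/3)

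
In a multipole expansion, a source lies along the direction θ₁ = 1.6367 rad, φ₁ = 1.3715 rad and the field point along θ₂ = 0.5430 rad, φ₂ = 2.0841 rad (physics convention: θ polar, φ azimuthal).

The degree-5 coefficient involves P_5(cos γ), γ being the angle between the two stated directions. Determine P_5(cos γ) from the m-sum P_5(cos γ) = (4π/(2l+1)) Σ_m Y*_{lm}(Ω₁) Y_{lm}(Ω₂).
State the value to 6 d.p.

Expand P_5 via completeness: Σ_{m} conj(Y_{5,m}) at Ω₁ times Y_{5,m} at Ω₂ —
  [-5]  conj(Y_{5,-5})(Ω₁) = +0.385458+0.249419i ; Y_{5,-5}(Ω₂) = -0.009298+0.014345i ; Δ = -0.007162+0.003210i
  [-4]  conj(Y_{5,-4})(Ω₁) = -0.066952+0.068550i ; Y_{5,-4}(Ω₂) = -0.041555-0.079350i ; Δ = +0.008222+0.002464i
  [-3]  conj(Y_{5,-3})(Ω₁) = +0.185914+0.272985i ; Y_{5,-3}(Ω₂) = +0.266991+0.008249i ; Δ = +0.047386+0.074418i
  [-2]  conj(Y_{5,-2})(Ω₁) = -0.101083+0.042570i ; Y_{5,-2}(Ω₂) = -0.240485+0.397406i ; Δ = +0.007392-0.050408i
  [-1]  conj(Y_{5,-1})(Ω₁) = +0.059455+0.294364i ; Y_{5,-1}(Ω₂) = -0.164263-0.291400i ; Δ = +0.076011-0.065678i
  [+0]  conj(Y_{5,0})(Ω₁) = -0.113199-0.000000i ; Y_{5,0}(Ω₂) = -0.246364+0.000000i ; Δ = +0.027888+0.000000i
  [+1]  conj(Y_{5,1})(Ω₁) = -0.059455+0.294364i ; Y_{5,1}(Ω₂) = +0.164263-0.291400i ; Δ = +0.076011+0.065678i
  [+2]  conj(Y_{5,2})(Ω₁) = -0.101083-0.042570i ; Y_{5,2}(Ω₂) = -0.240485-0.397406i ; Δ = +0.007392+0.050408i
  [+3]  conj(Y_{5,3})(Ω₁) = -0.185914+0.272985i ; Y_{5,3}(Ω₂) = -0.266991+0.008249i ; Δ = +0.047386-0.074418i
  [+4]  conj(Y_{5,4})(Ω₁) = -0.066952-0.068550i ; Y_{5,4}(Ω₂) = -0.041555+0.079350i ; Δ = +0.008222-0.002464i
  [+5]  conj(Y_{5,5})(Ω₁) = -0.385458+0.249419i ; Y_{5,5}(Ω₂) = +0.009298+0.014345i ; Δ = -0.007162-0.003210i
Accumulated sum +0.291585+0.000000i; after 4π/(2l+1) scaling, +0.333106+0.000000i ⇒ P_5 = 0.333106

0.333106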